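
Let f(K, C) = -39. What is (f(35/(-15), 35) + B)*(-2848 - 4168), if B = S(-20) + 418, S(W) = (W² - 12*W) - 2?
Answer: -7135272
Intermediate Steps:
S(W) = -2 + W² - 12*W
B = 1056 (B = (-2 + (-20)² - 12*(-20)) + 418 = (-2 + 400 + 240) + 418 = 638 + 418 = 1056)
(f(35/(-15), 35) + B)*(-2848 - 4168) = (-39 + 1056)*(-2848 - 4168) = 1017*(-7016) = -7135272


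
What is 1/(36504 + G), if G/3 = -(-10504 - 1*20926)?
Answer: 1/130794 ≈ 7.6456e-6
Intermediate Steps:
G = 94290 (G = 3*(-(-10504 - 1*20926)) = 3*(-(-10504 - 20926)) = 3*(-1*(-31430)) = 3*31430 = 94290)
1/(36504 + G) = 1/(36504 + 94290) = 1/130794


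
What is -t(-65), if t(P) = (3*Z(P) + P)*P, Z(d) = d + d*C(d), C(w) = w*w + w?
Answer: -52744900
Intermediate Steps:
C(w) = w + w² (C(w) = w² + w = w + w²)
Z(d) = d + d²*(1 + d) (Z(d) = d + d*(d*(1 + d)) = d + d²*(1 + d))
t(P) = P*(P + 3*P*(1 + P*(1 + P))) (t(P) = (3*(P*(1 + P*(1 + P))) + P)*P = (3*P*(1 + P*(1 + P)) + P)*P = (P + 3*P*(1 + P*(1 + P)))*P = P*(P + 3*P*(1 + P*(1 + P))))
-t(-65) = -(-65)²*(4 + 3*(-65)*(1 - 65)) = -4225*(4 + 3*(-65)*(-64)) = -4225*(4 + 12480) = -4225*12484 = -1*52744900 = -52744900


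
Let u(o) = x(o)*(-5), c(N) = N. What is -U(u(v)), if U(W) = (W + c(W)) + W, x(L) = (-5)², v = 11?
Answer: 375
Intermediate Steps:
x(L) = 25
u(o) = -125 (u(o) = 25*(-5) = -125)
U(W) = 3*W (U(W) = (W + W) + W = 2*W + W = 3*W)
-U(u(v)) = -3*(-125) = -1*(-375) = 375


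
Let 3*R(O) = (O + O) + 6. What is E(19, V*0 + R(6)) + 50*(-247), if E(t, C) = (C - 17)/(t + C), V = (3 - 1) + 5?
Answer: -308761/25 ≈ -12350.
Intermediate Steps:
V = 7 (V = 2 + 5 = 7)
R(O) = 2 + 2*O/3 (R(O) = ((O + O) + 6)/3 = (2*O + 6)/3 = (6 + 2*O)/3 = 2 + 2*O/3)
E(t, C) = (-17 + C)/(C + t)
E(19, V*0 + R(6)) + 50*(-247) = (-17 + (7*0 + (2 + (2/3)*6)))/((7*0 + (2 + (2/3)*6)) + 19) + 50*(-247) = (-17 + (0 + (2 + 4)))/((0 + (2 + 4)) + 19) - 12350 = (-17 + (0 + 6))/((0 + 6) + 19) - 12350 = (-17 + 6)/(6 + 19) - 12350 = -11/25 - 12350 = -308761/25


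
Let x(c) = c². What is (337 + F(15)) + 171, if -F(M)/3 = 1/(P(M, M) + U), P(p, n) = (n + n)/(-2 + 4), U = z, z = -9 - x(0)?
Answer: 1015/2 ≈ 507.50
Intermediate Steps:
z = -9 (z = -9 - 1*0² = -9 - 1*0 = -9 + 0 = -9)
U = -9
P(p, n) = n (P(p, n) = (2*n)/2 = (2*n)*(½) = n)
F(M) = -3/(-9 + M) (F(M) = -3/(M - 9) = -3/(-9 + M))
(337 + F(15)) + 171 = (337 - 3/(-9 + 15)) + 171 = (337 - 3/6) + 171 = (337 - 3*⅙) + 171 = (337 - ½) + 171 = 673/2 + 171 = 1015/2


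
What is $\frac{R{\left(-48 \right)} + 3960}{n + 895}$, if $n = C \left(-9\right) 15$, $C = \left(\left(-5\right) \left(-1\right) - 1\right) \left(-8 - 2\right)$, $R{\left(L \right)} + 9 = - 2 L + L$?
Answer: $\frac{3999}{6295} \approx 0.63527$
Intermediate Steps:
$R{\left(L \right)} = -9 - L$ ($R{\left(L \right)} = -9 + \left(- 2 L + L\right) = -9 - L$)
$C = -40$ ($C = \left(5 - 1\right) \left(-10\right) = 4 \left(-10\right) = -40$)
$n = 5400$ ($n = \left(-40\right) \left(-9\right) 15 = 360 \cdot 15 = 5400$)
$\frac{R{\left(-48 \right)} + 3960}{n + 895} = \frac{\left(-9 - -48\right) + 3960}{5400 + 895} = \frac{\left(-9 + 48\right) + 3960}{6295} = \left(39 + 3960\right) \frac{1}{6295} = 3999 \cdot \frac{1}{6295} = \frac{3999}{6295}$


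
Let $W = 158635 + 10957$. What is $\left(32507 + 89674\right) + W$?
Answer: $291773$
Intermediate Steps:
$W = 169592$
$\left(32507 + 89674\right) + W = \left(32507 + 89674\right) + 169592 = 122181 + 169592 = 291773$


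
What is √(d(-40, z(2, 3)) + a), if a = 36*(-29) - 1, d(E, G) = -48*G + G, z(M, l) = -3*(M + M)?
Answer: I*√481 ≈ 21.932*I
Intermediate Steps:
z(M, l) = -6*M
d(E, G) = -47*G
a = -1045 (a = -1044 - 1 = -1045)
√(d(-40, z(2, 3)) + a) = √(-(-282)*2 - 1045) = √(-47*(-12) - 1045) = √(564 - 1045) = √(-481) = I*√481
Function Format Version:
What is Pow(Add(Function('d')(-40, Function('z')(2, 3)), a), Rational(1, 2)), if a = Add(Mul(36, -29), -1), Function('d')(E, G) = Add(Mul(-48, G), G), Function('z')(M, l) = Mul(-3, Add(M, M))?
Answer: Mul(I, Pow(481, Rational(1, 2))) ≈ Mul(21.932, I)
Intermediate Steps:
Function('z')(M, l) = Mul(-6, M) (Function('z')(M, l) = Mul(-3, Mul(2, M)) = Mul(-6, M))
Function('d')(E, G) = Mul(-47, G)
a = -1045 (a = Add(-1044, -1) = -1045)
Pow(Add(Function('d')(-40, Function('z')(2, 3)), a), Rational(1, 2)) = Pow(Add(Mul(-47, Mul(-6, 2)), -1045), Rational(1, 2)) = Pow(Add(Mul(-47, -12), -1045), Rational(1, 2)) = Pow(Add(564, -1045), Rational(1, 2)) = Pow(-481, Rational(1, 2)) = Mul(I, Pow(481, Rational(1, 2)))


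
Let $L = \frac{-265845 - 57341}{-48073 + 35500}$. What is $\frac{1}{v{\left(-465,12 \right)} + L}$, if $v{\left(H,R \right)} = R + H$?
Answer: $- \frac{12573}{5372383} \approx -0.0023403$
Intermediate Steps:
$v{\left(H,R \right)} = H + R$
$L = \frac{323186}{12573}$ ($L = - \frac{323186}{-12573} = \left(-323186\right) \left(- \frac{1}{12573}\right) = \frac{323186}{12573} \approx 25.705$)
$\frac{1}{v{\left(-465,12 \right)} + L} = \frac{1}{\left(-465 + 12\right) + \frac{323186}{12573}} = \frac{1}{-453 + \frac{323186}{12573}} = \frac{1}{- \frac{5372383}{12573}} = - \frac{12573}{5372383}$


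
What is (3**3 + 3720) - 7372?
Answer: -3625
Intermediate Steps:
(3**3 + 3720) - 7372 = (27 + 3720) - 7372 = 3747 - 7372 = -3625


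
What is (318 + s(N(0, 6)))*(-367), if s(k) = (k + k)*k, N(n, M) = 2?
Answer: -119642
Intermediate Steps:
s(k) = 2*k**2 (s(k) = (2*k)*k = 2*k**2)
(318 + s(N(0, 6)))*(-367) = (318 + 2*2**2)*(-367) = (318 + 2*4)*(-367) = (318 + 8)*(-367) = 326*(-367) = -119642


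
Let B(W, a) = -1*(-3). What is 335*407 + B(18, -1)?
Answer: 136348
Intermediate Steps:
B(W, a) = 3
335*407 + B(18, -1) = 335*407 + 3 = 136345 + 3 = 136348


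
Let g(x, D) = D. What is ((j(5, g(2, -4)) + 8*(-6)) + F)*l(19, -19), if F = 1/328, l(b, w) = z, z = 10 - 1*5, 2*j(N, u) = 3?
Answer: -76255/328 ≈ -232.48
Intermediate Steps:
j(N, u) = 3/2 (j(N, u) = (½)*3 = 3/2)
z = 5 (z = 10 - 5 = 5)
l(b, w) = 5
F = 1/328 ≈ 0.0030488
((j(5, g(2, -4)) + 8*(-6)) + F)*l(19, -19) = ((3/2 + 8*(-6)) + 1/328)*5 = ((3/2 - 48) + 1/328)*5 = (-93/2 + 1/328)*5 = -15251/328*5 = -76255/328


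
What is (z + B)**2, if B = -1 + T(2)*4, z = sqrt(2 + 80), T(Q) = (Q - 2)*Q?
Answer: (-1 + sqrt(82))**2 ≈ 64.889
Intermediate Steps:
T(Q) = Q*(-2 + Q) (T(Q) = (-2 + Q)*Q = Q*(-2 + Q))
z = sqrt(82) ≈ 9.0554
B = -1 (B = -1 + (2*(-2 + 2))*4 = -1 + (2*0)*4 = -1 + 0*4 = -1 + 0 = -1)
(z + B)**2 = (sqrt(82) - 1)**2 = (-1 + sqrt(82))**2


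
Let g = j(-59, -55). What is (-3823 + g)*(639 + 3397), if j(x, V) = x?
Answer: -15667752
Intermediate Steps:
g = -59
(-3823 + g)*(639 + 3397) = (-3823 - 59)*(639 + 3397) = -3882*4036 = -15667752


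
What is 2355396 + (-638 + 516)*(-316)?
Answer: 2393948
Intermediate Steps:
2355396 + (-638 + 516)*(-316) = 2355396 - 122*(-316) = 2355396 + 38552 = 2393948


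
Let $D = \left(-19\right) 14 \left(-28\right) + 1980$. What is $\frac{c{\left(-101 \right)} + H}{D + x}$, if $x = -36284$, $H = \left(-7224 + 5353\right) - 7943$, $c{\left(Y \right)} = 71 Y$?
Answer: $\frac{16985}{26856} \approx 0.63245$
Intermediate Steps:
$H = -9814$ ($H = -1871 - 7943 = -9814$)
$D = 9428$ ($D = \left(-266\right) \left(-28\right) + 1980 = 7448 + 1980 = 9428$)
$\frac{c{\left(-101 \right)} + H}{D + x} = \frac{71 \left(-101\right) - 9814}{9428 - 36284} = \frac{-7171 - 9814}{-26856} = \left(-16985\right) \left(- \frac{1}{26856}\right) = \frac{16985}{26856}$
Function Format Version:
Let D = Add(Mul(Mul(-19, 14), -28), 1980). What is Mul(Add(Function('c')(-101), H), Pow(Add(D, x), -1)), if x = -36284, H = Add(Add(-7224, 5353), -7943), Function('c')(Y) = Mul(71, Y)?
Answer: Rational(16985, 26856) ≈ 0.63245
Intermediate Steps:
H = -9814 (H = Add(-1871, -7943) = -9814)
D = 9428 (D = Add(Mul(-266, -28), 1980) = Add(7448, 1980) = 9428)
Mul(Add(Function('c')(-101), H), Pow(Add(D, x), -1)) = Mul(Add(Mul(71, -101), -9814), Pow(Add(9428, -36284), -1)) = Mul(Add(-7171, -9814), Pow(-26856, -1)) = Mul(-16985, Rational(-1, 26856)) = Rational(16985, 26856)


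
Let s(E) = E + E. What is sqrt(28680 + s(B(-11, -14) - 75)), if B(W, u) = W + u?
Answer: 8*sqrt(445) ≈ 168.76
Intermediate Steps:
s(E) = 2*E
sqrt(28680 + s(B(-11, -14) - 75)) = sqrt(28680 + 2*((-11 - 14) - 75)) = sqrt(28680 + 2*(-25 - 75)) = sqrt(28680 + 2*(-100)) = sqrt(28680 - 200) = sqrt(28480) = 8*sqrt(445)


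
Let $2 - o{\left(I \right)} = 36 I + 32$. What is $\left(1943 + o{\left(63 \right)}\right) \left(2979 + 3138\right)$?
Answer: $-2171535$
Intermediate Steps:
$o{\left(I \right)} = -30 - 36 I$ ($o{\left(I \right)} = 2 - \left(36 I + 32\right) = 2 - \left(32 + 36 I\right) = -30 - 36 I$)
$\left(1943 + o{\left(63 \right)}\right) \left(2979 + 3138\right) = \left(1943 - 2298\right) \left(2979 + 3138\right) = \left(1943 - 2298\right) 6117 = \left(-355\right) 6117 = -2171535$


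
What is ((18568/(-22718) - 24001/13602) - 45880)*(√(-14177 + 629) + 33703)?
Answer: -238923725718194401/154505118 - 7089093722167*I*√3387/77252559 ≈ -1.5464e+9 - 5.3405e+6*I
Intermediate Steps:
((18568/(-22718) - 24001/13602) - 45880)*(√(-14177 + 629) + 33703) = ((18568*(-1/22718) - 24001*1/13602) - 45880)*(√(-13548) + 33703) = ((-9284/11359 - 24001/13602) - 45880)*(2*I*√3387 + 33703) = (-398908327/154505118 - 45880)*(33703 + 2*I*√3387) = -7089093722167*(33703 + 2*I*√3387)/154505118 = -238923725718194401/154505118 - 7089093722167*I*√3387/77252559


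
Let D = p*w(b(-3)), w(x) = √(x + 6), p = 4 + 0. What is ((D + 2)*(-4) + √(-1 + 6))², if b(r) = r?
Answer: (-8 + √5 - 16*√3)² ≈ 1120.7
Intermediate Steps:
p = 4
w(x) = √(6 + x)
D = 4*√3 (D = 4*√(6 - 3) = 4*√3 ≈ 6.9282)
((D + 2)*(-4) + √(-1 + 6))² = ((4*√3 + 2)*(-4) + √(-1 + 6))² = ((2 + 4*√3)*(-4) + √5)² = ((-8 - 16*√3) + √5)² = (-8 + √5 - 16*√3)²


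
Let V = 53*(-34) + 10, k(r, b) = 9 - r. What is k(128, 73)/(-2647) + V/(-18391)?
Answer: 6931953/48680977 ≈ 0.14240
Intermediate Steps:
V = -1792 (V = -1802 + 10 = -1792)
k(128, 73)/(-2647) + V/(-18391) = (9 - 1*128)/(-2647) - 1792/(-18391) = (9 - 128)*(-1/2647) - 1792*(-1/18391) = -119*(-1/2647) + 1792/18391 = 119/2647 + 1792/18391 = 6931953/48680977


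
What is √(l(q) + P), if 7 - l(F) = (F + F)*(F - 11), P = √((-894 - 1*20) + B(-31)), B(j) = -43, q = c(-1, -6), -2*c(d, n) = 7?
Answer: √(-378 + 4*I*√957)/2 ≈ 1.5708 + 9.8472*I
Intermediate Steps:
c(d, n) = -7/2 (c(d, n) = -½*7 = -7/2)
q = -7/2 ≈ -3.5000
P = I*√957 (P = √((-894 - 1*20) - 43) = √((-894 - 20) - 43) = √(-914 - 43) = √(-957) = I*√957 ≈ 30.935*I)
l(F) = 7 - 2*F*(-11 + F) (l(F) = 7 - (F + F)*(F - 11) = 7 - 2*F*(-11 + F))
√(l(q) + P) = √((7 - 2*(-7/2)² + 22*(-7/2)) + I*√957) = √((7 - 2*49/4 - 77) + I*√957) = √((7 - 49/2 - 77) + I*√957) = √(-189/2 + I*√957)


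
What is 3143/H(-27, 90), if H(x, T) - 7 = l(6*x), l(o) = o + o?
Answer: -3143/317 ≈ -9.9148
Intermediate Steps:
l(o) = 2*o
H(x, T) = 7 + 12*x (H(x, T) = 7 + 2*(6*x) = 7 + 12*x)
3143/H(-27, 90) = 3143/(7 + 12*(-27)) = 3143/(7 - 324) = 3143/(-317) = 3143*(-1/317) = -3143/317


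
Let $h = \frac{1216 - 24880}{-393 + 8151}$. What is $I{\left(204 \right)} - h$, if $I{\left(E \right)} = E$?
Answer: $\frac{267716}{1293} \approx 207.05$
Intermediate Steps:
$h = - \frac{3944}{1293}$ ($h = - \frac{23664}{7758} = \left(-23664\right) \frac{1}{7758} = - \frac{3944}{1293} \approx -3.0503$)
$I{\left(204 \right)} - h = 204 - - \frac{3944}{1293} = 204 + \frac{3944}{1293} = \frac{267716}{1293}$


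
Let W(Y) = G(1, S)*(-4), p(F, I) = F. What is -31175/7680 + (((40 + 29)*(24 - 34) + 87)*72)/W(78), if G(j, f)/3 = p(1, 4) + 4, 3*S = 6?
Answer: 5526073/7680 ≈ 719.54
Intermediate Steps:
S = 2 (S = (⅓)*6 = 2)
G(j, f) = 15 (G(j, f) = 3*(1 + 4) = 3*5 = 15)
W(Y) = -60 (W(Y) = 15*(-4) = -60)
-31175/7680 + (((40 + 29)*(24 - 34) + 87)*72)/W(78) = -31175/7680 + (((40 + 29)*(24 - 34) + 87)*72)/(-60) = -31175*1/7680 + ((69*(-10) + 87)*72)*(-1/60) = -6235/1536 + ((-690 + 87)*72)*(-1/60) = -6235/1536 - 603*72*(-1/60) = -6235/1536 - 43416*(-1/60) = -6235/1536 + 3618/5 = 5526073/7680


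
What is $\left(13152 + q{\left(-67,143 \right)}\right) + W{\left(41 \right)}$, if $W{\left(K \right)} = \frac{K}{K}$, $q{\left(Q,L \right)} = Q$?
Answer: $13086$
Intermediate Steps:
$W{\left(K \right)} = 1$
$\left(13152 + q{\left(-67,143 \right)}\right) + W{\left(41 \right)} = \left(13152 - 67\right) + 1 = 13085 + 1 = 13086$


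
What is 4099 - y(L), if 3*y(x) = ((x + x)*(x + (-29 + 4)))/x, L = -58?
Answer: 12463/3 ≈ 4154.3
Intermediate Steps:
y(x) = -50/3 + 2*x/3 (y(x) = (((x + x)*(x + (-29 + 4)))/x)/3 = (((2*x)*(x - 25))/x)/3 = (((2*x)*(-25 + x))/x)/3 = ((2*x*(-25 + x))/x)/3 = (-50 + 2*x)/3 = -50/3 + 2*x/3)
4099 - y(L) = 4099 - (-50/3 + (2/3)*(-58)) = 4099 - (-50/3 - 116/3) = 4099 - 1*(-166/3) = 4099 + 166/3 = 12463/3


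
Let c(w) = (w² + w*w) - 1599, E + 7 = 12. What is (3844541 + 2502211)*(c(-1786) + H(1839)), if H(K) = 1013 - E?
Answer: 40485937354752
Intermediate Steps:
E = 5 (E = -7 + 12 = 5)
c(w) = -1599 + 2*w² (c(w) = (w² + w²) - 1599 = 2*w² - 1599 = -1599 + 2*w²)
H(K) = 1008 (H(K) = 1013 - 1*5 = 1013 - 5 = 1008)
(3844541 + 2502211)*(c(-1786) + H(1839)) = (3844541 + 2502211)*((-1599 + 2*(-1786)²) + 1008) = 6346752*((-1599 + 2*3189796) + 1008) = 6346752*((-1599 + 6379592) + 1008) = 6346752*(6377993 + 1008) = 6346752*6379001 = 40485937354752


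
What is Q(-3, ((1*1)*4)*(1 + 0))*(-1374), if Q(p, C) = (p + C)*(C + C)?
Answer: -10992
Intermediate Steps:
Q(p, C) = 2*C*(C + p) (Q(p, C) = (C + p)*(2*C) = 2*C*(C + p))
Q(-3, ((1*1)*4)*(1 + 0))*(-1374) = (2*(((1*1)*4)*(1 + 0))*(((1*1)*4)*(1 + 0) - 3))*(-1374) = (2*((1*4)*1)*((1*4)*1 - 3))*(-1374) = (2*(4*1)*(4*1 - 3))*(-1374) = (2*4*(4 - 3))*(-1374) = (2*4*1)*(-1374) = 8*(-1374) = -10992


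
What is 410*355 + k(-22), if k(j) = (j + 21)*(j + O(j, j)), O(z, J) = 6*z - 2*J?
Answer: 145660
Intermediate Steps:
O(z, J) = -2*J + 6*z
k(j) = 5*j*(21 + j) (k(j) = (j + 21)*(j + (-2*j + 6*j)) = (21 + j)*(j + 4*j) = (21 + j)*(5*j) = 5*j*(21 + j))
410*355 + k(-22) = 410*355 + 5*(-22)*(21 - 22) = 145550 + 5*(-22)*(-1) = 145550 + 110 = 145660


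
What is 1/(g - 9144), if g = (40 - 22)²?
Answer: -1/8820 ≈ -0.00011338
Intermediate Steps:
g = 324 (g = 18² = 324)
1/(g - 9144) = 1/(324 - 9144) = 1/(-8820) = -1/8820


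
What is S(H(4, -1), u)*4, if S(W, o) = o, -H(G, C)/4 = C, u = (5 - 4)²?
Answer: 4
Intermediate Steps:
u = 1 (u = 1² = 1)
H(G, C) = -4*C
S(H(4, -1), u)*4 = 1*4 = 4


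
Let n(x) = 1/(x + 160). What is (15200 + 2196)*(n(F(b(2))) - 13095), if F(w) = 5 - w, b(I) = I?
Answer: -37131483664/163 ≈ -2.2780e+8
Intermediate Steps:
n(x) = 1/(160 + x)
(15200 + 2196)*(n(F(b(2))) - 13095) = (15200 + 2196)*(1/(160 + (5 - 1*2)) - 13095) = 17396*(1/(160 + (5 - 2)) - 13095) = 17396*(1/(160 + 3) - 13095) = 17396*(1/163 - 13095) = 17396*(-2134484/163) = -37131483664/163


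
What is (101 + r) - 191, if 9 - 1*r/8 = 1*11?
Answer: -106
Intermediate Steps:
r = -16 (r = 72 - 8*11 = 72 - 88 = -16)
(101 + r) - 191 = (101 - 16) - 191 = 85 - 191 = -106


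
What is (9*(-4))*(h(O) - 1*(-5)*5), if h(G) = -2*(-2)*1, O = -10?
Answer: -1044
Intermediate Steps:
h(G) = 4 (h(G) = 4*1 = 4)
(9*(-4))*(h(O) - 1*(-5)*5) = (9*(-4))*(4 - 1*(-5)*5) = -36*(4 + 5*5) = -36*(4 + 25) = -36*29 = -1044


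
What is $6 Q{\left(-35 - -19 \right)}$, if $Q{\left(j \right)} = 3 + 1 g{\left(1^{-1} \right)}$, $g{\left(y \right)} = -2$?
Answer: $6$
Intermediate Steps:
$Q{\left(j \right)} = 1$ ($Q{\left(j \right)} = 3 + 1 \left(-2\right) = 3 - 2 = 1$)
$6 Q{\left(-35 - -19 \right)} = 6 \cdot 1 = 6$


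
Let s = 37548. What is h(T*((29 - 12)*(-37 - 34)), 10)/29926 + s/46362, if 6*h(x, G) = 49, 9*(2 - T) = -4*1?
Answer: 1124040071/1387429212 ≈ 0.81016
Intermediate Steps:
T = 22/9 (T = 2 - (-4)/9 = 2 - ⅑*(-4) = 2 + 4/9 = 22/9 ≈ 2.4444)
h(x, G) = 49/6 (h(x, G) = (⅙)*49 = 49/6)
h(T*((29 - 12)*(-37 - 34)), 10)/29926 + s/46362 = (49/6)/29926 + 37548/46362 = (49/6)*(1/29926) + 37548*(1/46362) = 49/179556 + 6258/7727 = 1124040071/1387429212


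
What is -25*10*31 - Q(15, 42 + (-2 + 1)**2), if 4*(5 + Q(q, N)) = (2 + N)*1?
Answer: -31025/4 ≈ -7756.3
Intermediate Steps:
Q(q, N) = -9/2 + N/4 (Q(q, N) = -5 + ((2 + N)*1)/4 = -5 + (2 + N)/4 = -5 + (1/2 + N/4) = -9/2 + N/4)
-25*10*31 - Q(15, 42 + (-2 + 1)**2) = -25*10*31 - (-9/2 + (42 + (-2 + 1)**2)/4) = -250*31 - (-9/2 + (42 + (-1)**2)/4) = -7750 - (-9/2 + (42 + 1)/4) = -7750 - (-9/2 + (1/4)*43) = -7750 - (-9/2 + 43/4) = -7750 - 1*25/4 = -7750 - 25/4 = -31025/4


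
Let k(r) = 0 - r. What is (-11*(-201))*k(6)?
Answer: -13266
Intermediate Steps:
k(r) = -r
(-11*(-201))*k(6) = (-11*(-201))*(-1*6) = 2211*(-6) = -13266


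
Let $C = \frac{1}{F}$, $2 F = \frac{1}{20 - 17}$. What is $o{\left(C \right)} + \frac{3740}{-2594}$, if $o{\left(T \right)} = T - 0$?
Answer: $\frac{5912}{1297} \approx 4.5582$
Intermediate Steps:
$F = \frac{1}{6}$ ($F = \frac{1}{2 \left(20 - 17\right)} = \frac{1}{2 \cdot 3} = \frac{1}{2} \cdot \frac{1}{3} = \frac{1}{6} \approx 0.16667$)
$C = 6$ ($C = \frac{1}{\frac{1}{6}} = 6$)
$o{\left(T \right)} = T$ ($o{\left(T \right)} = T + 0 = T$)
$o{\left(C \right)} + \frac{3740}{-2594} = 6 + \frac{3740}{-2594} = 6 + 3740 \left(- \frac{1}{2594}\right) = 6 - \frac{1870}{1297} = \frac{5912}{1297}$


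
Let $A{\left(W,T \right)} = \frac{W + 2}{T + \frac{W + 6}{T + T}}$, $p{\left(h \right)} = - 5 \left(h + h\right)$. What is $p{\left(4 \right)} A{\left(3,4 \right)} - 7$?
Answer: $- \frac{1887}{41} \approx -46.024$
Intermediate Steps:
$p{\left(h \right)} = - 10 h$ ($p{\left(h \right)} = - 5 \cdot 2 h = - 10 h$)
$A{\left(W,T \right)} = \frac{2 + W}{T + \frac{6 + W}{2 T}}$
$p{\left(4 \right)} A{\left(3,4 \right)} - 7 = \left(-10\right) 4 \cdot 2 \cdot 4 \frac{1}{6 + 3 + 2 \cdot 4^{2}} \left(2 + 3\right) - 7 = - 40 \cdot 2 \cdot 4 \frac{1}{6 + 3 + 2 \cdot 16} \cdot 5 - 7 = - 40 \cdot 2 \cdot 4 \frac{1}{6 + 3 + 32} \cdot 5 - 7 = - 40 \cdot 2 \cdot 4 \cdot \frac{1}{41} \cdot 5 - 7 = \left(-40\right) \frac{40}{41} - 7 = - \frac{1600}{41} - 7 = - \frac{1887}{41}$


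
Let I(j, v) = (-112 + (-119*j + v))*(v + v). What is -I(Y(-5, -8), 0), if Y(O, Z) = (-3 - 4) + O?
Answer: 0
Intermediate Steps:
Y(O, Z) = -7 + O
I(j, v) = 2*v*(-112 + v - 119*j) (I(j, v) = (-112 + (v - 119*j))*(2*v) = (-112 + v - 119*j)*(2*v) = 2*v*(-112 + v - 119*j))
-I(Y(-5, -8), 0) = -2*0*(-112 + 0 - 119*(-7 - 5)) = -2*0*(-112 + 0 - 119*(-12)) = -2*0*(-112 + 0 + 1428) = -2*0*1316 = -1*0 = 0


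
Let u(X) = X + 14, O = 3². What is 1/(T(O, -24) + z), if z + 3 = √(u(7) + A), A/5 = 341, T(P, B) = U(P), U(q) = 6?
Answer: -3/1717 + √1726/1717 ≈ 0.022449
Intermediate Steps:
O = 9
u(X) = 14 + X
T(P, B) = 6
A = 1705 (A = 5*341 = 1705)
z = -3 + √1726 (z = -3 + √((14 + 7) + 1705) = -3 + √(21 + 1705) = -3 + √1726 ≈ 38.545)
1/(T(O, -24) + z) = 1/(6 + (-3 + √1726)) = 1/(3 + √1726)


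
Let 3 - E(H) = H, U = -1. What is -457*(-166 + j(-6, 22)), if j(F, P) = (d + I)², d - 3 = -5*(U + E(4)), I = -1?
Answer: 10054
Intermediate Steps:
E(H) = 3 - H
d = 13 (d = 3 - 5*(-1 + (3 - 1*4)) = 3 - 5*(-1 + (3 - 4)) = 3 - 5*(-1 - 1) = 3 - 5*(-2) = 3 + 10 = 13)
j(F, P) = 144 (j(F, P) = (13 - 1)² = 12² = 144)
-457*(-166 + j(-6, 22)) = -457*(-166 + 144) = -457*(-22) = 10054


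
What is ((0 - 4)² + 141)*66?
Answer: 10362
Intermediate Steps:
((0 - 4)² + 141)*66 = ((-4)² + 141)*66 = (16 + 141)*66 = 157*66 = 10362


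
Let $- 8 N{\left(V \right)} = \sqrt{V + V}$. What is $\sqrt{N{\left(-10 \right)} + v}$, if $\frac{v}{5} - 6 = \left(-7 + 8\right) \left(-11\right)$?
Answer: $\frac{\sqrt{-100 - i \sqrt{5}}}{2} \approx 0.055898 - 5.0003 i$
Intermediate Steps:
$v = -25$ ($v = 30 + 5 \left(-7 + 8\right) \left(-11\right) = 30 + 5 \cdot 1 \left(-11\right) = 30 + 5 \left(-11\right) = 30 - 55 = -25$)
$N{\left(V \right)} = - \frac{\sqrt{2} \sqrt{V}}{8}$ ($N{\left(V \right)} = - \frac{\sqrt{V + V}}{8} = - \frac{\sqrt{2 V}}{8} = - \frac{\sqrt{2} \sqrt{V}}{8}$)
$\sqrt{N{\left(-10 \right)} + v} = \sqrt{- \frac{\sqrt{2} \sqrt{-10}}{8} - 25} = \sqrt{- \frac{\sqrt{2} i \sqrt{10}}{8} - 25} = \sqrt{- \frac{i \sqrt{5}}{4} - 25} = \sqrt{-25 - \frac{i \sqrt{5}}{4}}$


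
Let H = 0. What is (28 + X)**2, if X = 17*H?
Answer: 784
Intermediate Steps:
X = 0 (X = 17*0 = 0)
(28 + X)**2 = (28 + 0)**2 = 28**2 = 784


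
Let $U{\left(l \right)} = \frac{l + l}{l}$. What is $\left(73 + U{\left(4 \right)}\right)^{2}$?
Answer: $5625$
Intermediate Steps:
$U{\left(l \right)} = 2$ ($U{\left(l \right)} = \frac{2 l}{l} = 2$)
$\left(73 + U{\left(4 \right)}\right)^{2} = \left(73 + 2\right)^{2} = 75^{2} = 5625$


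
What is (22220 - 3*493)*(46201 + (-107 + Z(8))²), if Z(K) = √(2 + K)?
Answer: 1195926060 - 4438574*√10 ≈ 1.1819e+9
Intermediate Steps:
(22220 - 3*493)*(46201 + (-107 + Z(8))²) = (22220 - 3*493)*(46201 + (-107 + √(2 + 8))²) = (22220 - 1479)*(46201 + (-107 + √10)²) = 20741*(46201 + (-107 + √10)²) = 958254941 + 20741*(-107 + √10)²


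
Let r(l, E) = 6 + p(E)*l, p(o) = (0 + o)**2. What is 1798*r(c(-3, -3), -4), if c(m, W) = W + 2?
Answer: -17980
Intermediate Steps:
p(o) = o**2
c(m, W) = 2 + W
r(l, E) = 6 + l*E**2 (r(l, E) = 6 + E**2*l = 6 + l*E**2)
1798*r(c(-3, -3), -4) = 1798*(6 + (2 - 3)*(-4)**2) = 1798*(6 - 1*16) = 1798*(6 - 16) = 1798*(-10) = -17980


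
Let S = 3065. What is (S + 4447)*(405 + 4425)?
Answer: 36282960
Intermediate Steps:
(S + 4447)*(405 + 4425) = (3065 + 4447)*(405 + 4425) = 7512*4830 = 36282960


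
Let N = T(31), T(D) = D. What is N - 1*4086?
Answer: -4055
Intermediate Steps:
N = 31
N - 1*4086 = 31 - 1*4086 = 31 - 4086 = -4055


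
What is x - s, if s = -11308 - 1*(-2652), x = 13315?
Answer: 21971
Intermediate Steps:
s = -8656 (s = -11308 + 2652 = -8656)
x - s = 13315 - 1*(-8656) = 13315 + 8656 = 21971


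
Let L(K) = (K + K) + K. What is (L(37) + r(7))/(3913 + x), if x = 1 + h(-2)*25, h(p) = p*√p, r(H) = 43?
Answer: 150689/3831099 + 1925*I*√2/3831099 ≈ 0.039333 + 0.0007106*I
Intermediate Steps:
h(p) = p^(3/2)
L(K) = 3*K (L(K) = 2*K + K = 3*K)
x = 1 - 50*I*√2 (x = 1 + (-2)^(3/2)*25 = 1 - 2*I*√2*25 = 1 - 50*I*√2 ≈ 1.0 - 70.711*I)
(L(37) + r(7))/(3913 + x) = (3*37 + 43)/(3913 + (1 - 50*I*√2)) = (111 + 43)/(3914 - 50*I*√2) = 154/(3914 - 50*I*√2)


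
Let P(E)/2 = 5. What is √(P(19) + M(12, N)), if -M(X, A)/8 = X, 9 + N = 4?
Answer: I*√86 ≈ 9.2736*I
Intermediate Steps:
N = -5 (N = -9 + 4 = -5)
P(E) = 10 (P(E) = 2*5 = 10)
M(X, A) = -8*X
√(P(19) + M(12, N)) = √(10 - 8*12) = √(10 - 96) = √(-86) = I*√86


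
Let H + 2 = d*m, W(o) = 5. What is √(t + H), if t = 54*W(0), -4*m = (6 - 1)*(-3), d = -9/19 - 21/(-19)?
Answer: √97603/19 ≈ 16.443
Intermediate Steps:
d = 12/19 (d = -9*1/19 - 21*(-1/19) = -9/19 + 21/19 = 12/19 ≈ 0.63158)
m = 15/4 (m = -(6 - 1)*(-3)/4 = -5*(-3)/4 = -¼*(-15) = 15/4 ≈ 3.7500)
t = 270 (t = 54*5 = 270)
H = 7/19 (H = -2 + (12/19)*(15/4) = -2 + 45/19 = 7/19 ≈ 0.36842)
√(t + H) = √(270 + 7/19) = √(5137/19) = √97603/19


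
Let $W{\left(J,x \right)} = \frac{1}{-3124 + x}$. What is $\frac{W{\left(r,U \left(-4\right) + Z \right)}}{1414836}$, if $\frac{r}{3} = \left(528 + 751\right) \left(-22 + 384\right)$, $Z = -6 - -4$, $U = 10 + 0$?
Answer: $- \frac{1}{4479370776} \approx -2.2325 \cdot 10^{-10}$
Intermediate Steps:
$U = 10$
$Z = -2$ ($Z = -6 + 4 = -2$)
$r = 1388994$ ($r = 3 \left(528 + 751\right) \left(-22 + 384\right) = 3 \cdot 1279 \cdot 362 = 3 \cdot 462998 = 1388994$)
$\frac{W{\left(r,U \left(-4\right) + Z \right)}}{1414836} = \frac{1}{\left(-3124 + \left(10 \left(-4\right) - 2\right)\right) 1414836} = \frac{1}{-3124 - 42} \cdot \frac{1}{1414836} = \frac{1}{-3166} \cdot \frac{1}{1414836} = \left(- \frac{1}{3166}\right) \frac{1}{1414836} = - \frac{1}{4479370776}$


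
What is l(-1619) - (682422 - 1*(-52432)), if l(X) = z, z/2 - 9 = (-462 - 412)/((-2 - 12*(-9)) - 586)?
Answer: -88179883/120 ≈ -7.3483e+5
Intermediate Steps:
z = 2597/120 (z = 18 + 2*((-462 - 412)/((-2 - 12*(-9)) - 586)) = 18 + 2*(-874/((-2 + 108) - 586)) = 18 + 2*(-874/(106 - 586)) = 18 + 2*(-874/(-480)) = 18 + 2*(-874*(-1/480)) = 18 + 2*(437/240) = 18 + 437/120 = 2597/120 ≈ 21.642)
l(X) = 2597/120
l(-1619) - (682422 - 1*(-52432)) = 2597/120 - (682422 - 1*(-52432)) = 2597/120 - (682422 + 52432) = 2597/120 - 1*734854 = 2597/120 - 734854 = -88179883/120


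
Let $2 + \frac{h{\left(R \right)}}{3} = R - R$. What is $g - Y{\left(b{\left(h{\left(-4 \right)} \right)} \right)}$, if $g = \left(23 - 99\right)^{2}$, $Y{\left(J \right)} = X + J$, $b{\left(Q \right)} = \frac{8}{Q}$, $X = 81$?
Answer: $\frac{17089}{3} \approx 5696.3$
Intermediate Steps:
$h{\left(R \right)} = -6$ ($h{\left(R \right)} = -6 + 3 \left(R - R\right) = -6 + 3 \cdot 0 = -6 + 0 = -6$)
$Y{\left(J \right)} = 81 + J$
$g = 5776$ ($g = \left(-76\right)^{2} = 5776$)
$g - Y{\left(b{\left(h{\left(-4 \right)} \right)} \right)} = 5776 - \left(81 + \frac{8}{-6}\right) = 5776 - \left(81 + 8 \left(- \frac{1}{6}\right)\right) = 5776 - \left(81 - \frac{4}{3}\right) = 5776 - \frac{239}{3} = \frac{17089}{3}$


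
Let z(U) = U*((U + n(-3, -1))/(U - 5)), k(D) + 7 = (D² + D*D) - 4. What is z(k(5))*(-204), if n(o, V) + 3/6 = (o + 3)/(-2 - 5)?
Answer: -9009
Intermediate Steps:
k(D) = -11 + 2*D² (k(D) = -7 + ((D² + D*D) - 4) = -7 + ((D² + D²) - 4) = -7 + (2*D² - 4) = -7 + (-4 + 2*D²) = -11 + 2*D²)
n(o, V) = -13/14 - o/7 (n(o, V) = -½ + (o + 3)/(-2 - 5) = -½ + (3 + o)/(-7) = -½ + (3 + o)*(-⅐) = -½ + (-3/7 - o/7) = -13/14 - o/7)
z(U) = U*(-½ + U)/(-5 + U) (z(U) = U*((U + (-13/14 - ⅐*(-3)))/(U - 5)) = U*((U + (-13/14 + 3/7))/(-5 + U)) = U*((U - ½)/(-5 + U)) = U*((-½ + U)/(-5 + U)) = U*(-½ + U)/(-5 + U))
z(k(5))*(-204) = ((-11 + 2*5²)*(-1 + 2*(-11 + 2*5²))/(2*(-5 + (-11 + 2*5²))))*(-204) = ((-11 + 2*25)*(-1 + 2*(-11 + 2*25))/(2*(-5 + (-11 + 2*25))))*(-204) = ((-11 + 50)*(-1 + 2*(-11 + 50))/(2*(-5 + (-11 + 50))))*(-204) = ((½)*39*(-1 + 2*39)/(-5 + 39))*(-204) = ((½)*39*(-1 + 78)/34)*(-204) = ((½)*39*(1/34)*77)*(-204) = (3003/68)*(-204) = -9009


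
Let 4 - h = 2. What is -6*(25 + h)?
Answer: -162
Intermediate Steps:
h = 2 (h = 4 - 1*2 = 4 - 2 = 2)
-6*(25 + h) = -6*(25 + 2) = -6*27 = -162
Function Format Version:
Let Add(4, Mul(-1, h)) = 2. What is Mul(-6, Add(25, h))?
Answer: -162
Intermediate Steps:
h = 2 (h = Add(4, Mul(-1, 2)) = Add(4, -2) = 2)
Mul(-6, Add(25, h)) = Mul(-6, Add(25, 2)) = Mul(-6, 27) = -162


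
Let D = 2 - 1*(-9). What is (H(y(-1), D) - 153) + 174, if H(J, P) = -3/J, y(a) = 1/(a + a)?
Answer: 27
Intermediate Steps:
y(a) = 1/(2*a)
D = 11 (D = 2 + 9 = 11)
H(J, P) = -3/J
(H(y(-1), D) - 153) + 174 = (-3/((1/2)/(-1)) - 153) + 174 = (-3/((1/2)*(-1)) - 153) + 174 = (-3/(-1/2) - 153) + 174 = (-3*(-2) - 153) + 174 = (6 - 153) + 174 = -147 + 174 = 27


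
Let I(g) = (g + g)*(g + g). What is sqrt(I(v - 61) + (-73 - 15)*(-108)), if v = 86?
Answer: 2*sqrt(3001) ≈ 109.56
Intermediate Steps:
I(g) = 4*g**2 (I(g) = (2*g)*(2*g) = 4*g**2)
sqrt(I(v - 61) + (-73 - 15)*(-108)) = sqrt(4*(86 - 61)**2 + (-73 - 15)*(-108)) = sqrt(4*25**2 - 88*(-108)) = sqrt(4*625 + 9504) = sqrt(2500 + 9504) = sqrt(12004) = 2*sqrt(3001)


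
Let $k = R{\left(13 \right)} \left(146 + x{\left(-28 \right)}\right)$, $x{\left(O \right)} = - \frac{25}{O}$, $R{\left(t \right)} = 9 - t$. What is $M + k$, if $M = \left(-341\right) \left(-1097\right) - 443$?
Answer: $\frac{2611325}{7} \approx 3.7305 \cdot 10^{5}$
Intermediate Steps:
$M = 373634$ ($M = 374077 - 443 = 373634$)
$k = - \frac{4113}{7}$ ($k = \left(9 - 13\right) \left(146 - \frac{25}{-28}\right) = \left(9 - 13\right) \left(146 - - \frac{25}{28}\right) = - 4 \left(146 + \frac{25}{28}\right) = \left(-4\right) \frac{4113}{28} = - \frac{4113}{7} \approx -587.57$)
$M + k = 373634 - \frac{4113}{7} = \frac{2611325}{7}$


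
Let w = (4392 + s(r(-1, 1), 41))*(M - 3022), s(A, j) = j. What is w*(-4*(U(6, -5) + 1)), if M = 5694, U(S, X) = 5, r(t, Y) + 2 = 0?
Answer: -284279424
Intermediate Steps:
r(t, Y) = -2 (r(t, Y) = -2 + 0 = -2)
w = 11844976 (w = (4392 + 41)*(5694 - 3022) = 4433*2672 = 11844976)
w*(-4*(U(6, -5) + 1)) = 11844976*(-4*(5 + 1)) = 11844976*(-4*6) = 11844976*(-24) = -284279424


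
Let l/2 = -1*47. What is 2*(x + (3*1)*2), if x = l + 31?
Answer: -114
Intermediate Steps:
l = -94 (l = 2*(-1*47) = 2*(-47) = -94)
x = -63 (x = -94 + 31 = -63)
2*(x + (3*1)*2) = 2*(-63 + (3*1)*2) = 2*(-63 + 3*2) = 2*(-63 + 6) = 2*(-57) = -114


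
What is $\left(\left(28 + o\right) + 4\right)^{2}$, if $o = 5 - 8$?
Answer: $841$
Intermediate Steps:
$o = -3$ ($o = 5 - 8 = -3$)
$\left(\left(28 + o\right) + 4\right)^{2} = \left(\left(28 - 3\right) + 4\right)^{2} = \left(25 + 4\right)^{2} = 29^{2} = 841$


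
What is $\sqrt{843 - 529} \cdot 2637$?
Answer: $2637 \sqrt{314} \approx 46728.0$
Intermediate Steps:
$\sqrt{843 - 529} \cdot 2637 = \sqrt{314} \cdot 2637 = 2637 \sqrt{314}$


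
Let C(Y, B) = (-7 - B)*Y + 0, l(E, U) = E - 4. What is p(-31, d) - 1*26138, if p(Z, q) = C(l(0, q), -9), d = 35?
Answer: -26146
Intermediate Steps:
l(E, U) = -4 + E
C(Y, B) = Y*(-7 - B) (C(Y, B) = Y*(-7 - B) + 0 = Y*(-7 - B))
p(Z, q) = -8 (p(Z, q) = -(-4 + 0)*(7 - 9) = -1*(-4)*(-2) = -8)
p(-31, d) - 1*26138 = -8 - 1*26138 = -8 - 26138 = -26146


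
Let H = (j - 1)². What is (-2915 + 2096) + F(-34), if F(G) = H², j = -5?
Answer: 477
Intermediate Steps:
H = 36 (H = (-5 - 1)² = (-6)² = 36)
F(G) = 1296 (F(G) = 36² = 1296)
(-2915 + 2096) + F(-34) = (-2915 + 2096) + 1296 = -819 + 1296 = 477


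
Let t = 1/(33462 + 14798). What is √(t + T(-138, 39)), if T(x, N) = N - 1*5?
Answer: √19796746665/24130 ≈ 5.8310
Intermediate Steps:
T(x, N) = -5 + N (T(x, N) = N - 5 = -5 + N)
t = 1/48260 ≈ 2.0721e-5
√(t + T(-138, 39)) = √(1/48260 + (-5 + 39)) = √(1/48260 + 34) = √(1640841/48260) = √19796746665/24130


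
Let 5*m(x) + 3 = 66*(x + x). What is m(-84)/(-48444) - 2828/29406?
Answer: -59809369/1187120220 ≈ -0.050382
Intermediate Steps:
m(x) = -⅗ + 132*x/5 (m(x) = -⅗ + (66*(x + x))/5 = -⅗ + (66*(2*x))/5 = -⅗ + (132*x)/5 = -⅗ + 132*x/5)
m(-84)/(-48444) - 2828/29406 = (-⅗ + (132/5)*(-84))/(-48444) - 2828/29406 = (-⅗ - 11088/5)*(-1/48444) - 2828*1/29406 = -11091/5*(-1/48444) - 1414/14703 = 3697/80740 - 1414/14703 = -59809369/1187120220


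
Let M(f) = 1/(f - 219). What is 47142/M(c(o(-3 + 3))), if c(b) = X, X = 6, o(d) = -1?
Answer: -10041246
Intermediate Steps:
c(b) = 6
M(f) = 1/(-219 + f)
47142/M(c(o(-3 + 3))) = 47142/(1/(-219 + 6)) = 47142/(1/(-213)) = 47142/(-1/213) = 47142*(-213) = -10041246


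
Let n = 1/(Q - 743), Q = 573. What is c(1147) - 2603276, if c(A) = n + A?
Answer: -442361931/170 ≈ -2.6021e+6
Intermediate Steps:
n = -1/170 (n = 1/(573 - 743) = 1/(-170) = -1/170 ≈ -0.0058824)
c(A) = -1/170 + A
c(1147) - 2603276 = (-1/170 + 1147) - 2603276 = 194989/170 - 2603276 = -442361931/170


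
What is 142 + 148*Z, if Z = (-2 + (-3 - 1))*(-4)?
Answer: 3694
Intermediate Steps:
Z = 24 (Z = (-2 - 4)*(-4) = -6*(-4) = 24)
142 + 148*Z = 142 + 148*24 = 142 + 3552 = 3694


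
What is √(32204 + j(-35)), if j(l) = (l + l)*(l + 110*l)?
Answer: √304154 ≈ 551.50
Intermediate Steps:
j(l) = 222*l² (j(l) = (2*l)*(111*l) = 222*l²)
√(32204 + j(-35)) = √(32204 + 222*(-35)²) = √(32204 + 222*1225) = √(32204 + 271950) = √304154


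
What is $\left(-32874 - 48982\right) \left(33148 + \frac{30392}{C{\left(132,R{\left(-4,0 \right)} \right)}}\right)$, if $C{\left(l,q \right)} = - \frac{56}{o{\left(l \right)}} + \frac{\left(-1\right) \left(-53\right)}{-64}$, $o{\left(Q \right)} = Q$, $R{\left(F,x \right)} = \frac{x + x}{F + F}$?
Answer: $- \frac{1922679239936}{2645} \approx -7.2691 \cdot 10^{8}$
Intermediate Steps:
$R{\left(F,x \right)} = \frac{x}{F}$ ($R{\left(F,x \right)} = \frac{2 x}{2 F} = 2 x \frac{1}{2 F} = \frac{x}{F}$)
$C{\left(l,q \right)} = - \frac{53}{64} - \frac{56}{l}$ ($C{\left(l,q \right)} = - \frac{56}{l} + \frac{\left(-1\right) \left(-53\right)}{-64} = - \frac{56}{l} + 53 \left(- \frac{1}{64}\right) = - \frac{56}{l} - \frac{53}{64} = - \frac{53}{64} - \frac{56}{l}$)
$\left(-32874 - 48982\right) \left(33148 + \frac{30392}{C{\left(132,R{\left(-4,0 \right)} \right)}}\right) = \left(-32874 - 48982\right) \left(33148 + \frac{30392}{- \frac{53}{64} - \frac{56}{132}}\right) = - 81856 \left(33148 + \frac{30392}{- \frac{53}{64} - \frac{14}{33}}\right) = - 81856 \left(33148 + \frac{30392}{- \frac{2645}{2112}}\right) = - 81856 \left(33148 + 30392 \left(- \frac{2112}{2645}\right)\right) = - 81856 \left(33148 - \frac{64187904}{2645}\right) = \left(-81856\right) \frac{23488556}{2645} = - \frac{1922679239936}{2645}$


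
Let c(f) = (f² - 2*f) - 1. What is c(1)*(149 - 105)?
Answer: -88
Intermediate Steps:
c(f) = -1 + f² - 2*f
c(1)*(149 - 105) = (-1 + 1² - 2*1)*(149 - 105) = (-1 + 1 - 2)*44 = -2*44 = -88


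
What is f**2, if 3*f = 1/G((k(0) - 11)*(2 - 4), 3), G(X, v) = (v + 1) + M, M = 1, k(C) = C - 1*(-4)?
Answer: 1/225 ≈ 0.0044444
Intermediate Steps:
k(C) = 4 + C (k(C) = C + 4 = 4 + C)
G(X, v) = 2 + v (G(X, v) = (v + 1) + 1 = (1 + v) + 1 = 2 + v)
f = 1/15 (f = 1/(3*(2 + 3)) = (1/3)/5 = (1/3)*(1/5) = 1/15 ≈ 0.066667)
f**2 = (1/15)**2 = 1/225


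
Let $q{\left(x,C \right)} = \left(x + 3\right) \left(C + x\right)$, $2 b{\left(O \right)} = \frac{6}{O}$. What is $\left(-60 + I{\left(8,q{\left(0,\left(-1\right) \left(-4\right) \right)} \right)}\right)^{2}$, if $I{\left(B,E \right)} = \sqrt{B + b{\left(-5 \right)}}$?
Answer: $\frac{\left(300 - \sqrt{185}\right)^{2}}{25} \approx 3281.0$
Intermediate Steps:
$b{\left(O \right)} = \frac{3}{O}$ ($b{\left(O \right)} = \frac{6 \frac{1}{O}}{2} = \frac{3}{O}$)
$q{\left(x,C \right)} = \left(3 + x\right) \left(C + x\right)$
$I{\left(B,E \right)} = \sqrt{- \frac{3}{5} + B}$ ($I{\left(B,E \right)} = \sqrt{B + \frac{3}{-5}} = \sqrt{B + 3 \left(- \frac{1}{5}\right)} = \sqrt{B - \frac{3}{5}} = \sqrt{- \frac{3}{5} + B}$)
$\left(-60 + I{\left(8,q{\left(0,\left(-1\right) \left(-4\right) \right)} \right)}\right)^{2} = \left(-60 + \frac{\sqrt{-15 + 25 \cdot 8}}{5}\right)^{2} = \left(-60 + \frac{\sqrt{-15 + 200}}{5}\right)^{2} = \left(-60 + \frac{\sqrt{185}}{5}\right)^{2}$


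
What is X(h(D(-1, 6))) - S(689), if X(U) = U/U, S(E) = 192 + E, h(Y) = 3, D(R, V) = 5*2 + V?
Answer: -880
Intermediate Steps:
D(R, V) = 10 + V
X(U) = 1
X(h(D(-1, 6))) - S(689) = 1 - (192 + 689) = 1 - 1*881 = 1 - 881 = -880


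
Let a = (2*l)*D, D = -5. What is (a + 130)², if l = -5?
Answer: 32400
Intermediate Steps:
a = 50 (a = (2*(-5))*(-5) = -10*(-5) = 50)
(a + 130)² = (50 + 130)² = 180² = 32400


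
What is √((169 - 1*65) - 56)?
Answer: 4*√3 ≈ 6.9282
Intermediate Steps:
√((169 - 1*65) - 56) = √((169 - 65) - 56) = √(104 - 56) = √48 = 4*√3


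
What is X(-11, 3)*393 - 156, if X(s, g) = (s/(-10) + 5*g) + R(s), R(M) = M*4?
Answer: -111207/10 ≈ -11121.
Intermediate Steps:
R(M) = 4*M
X(s, g) = 5*g + 39*s/10 (X(s, g) = (s/(-10) + 5*g) + 4*s = (-s/10 + 5*g) + 4*s = (5*g - s/10) + 4*s = 5*g + 39*s/10)
X(-11, 3)*393 - 156 = (5*3 + (39/10)*(-11))*393 - 156 = (15 - 429/10)*393 - 156 = -279/10*393 - 156 = -109647/10 - 156 = -111207/10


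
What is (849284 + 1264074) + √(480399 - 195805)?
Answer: 2113358 + √284594 ≈ 2.1139e+6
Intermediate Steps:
(849284 + 1264074) + √(480399 - 195805) = 2113358 + √284594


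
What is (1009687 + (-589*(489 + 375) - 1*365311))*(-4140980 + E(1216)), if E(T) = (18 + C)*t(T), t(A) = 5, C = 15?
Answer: -560997616200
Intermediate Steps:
E(T) = 165 (E(T) = (18 + 15)*5 = 33*5 = 165)
(1009687 + (-589*(489 + 375) - 1*365311))*(-4140980 + E(1216)) = (1009687 + (-589*(489 + 375) - 1*365311))*(-4140980 + 165) = (1009687 + (-589*864 - 365311))*(-4140815) = (1009687 + (-508896 - 365311))*(-4140815) = (1009687 - 874207)*(-4140815) = 135480*(-4140815) = -560997616200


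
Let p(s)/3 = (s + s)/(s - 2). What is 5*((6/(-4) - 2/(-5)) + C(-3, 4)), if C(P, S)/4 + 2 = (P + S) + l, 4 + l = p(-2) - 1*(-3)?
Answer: 29/2 ≈ 14.500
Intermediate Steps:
p(s) = 6*s/(-2 + s) (p(s) = 3*((s + s)/(s - 2)) = 3*((2*s)/(-2 + s)) = 3*(2*s/(-2 + s)) = 6*s/(-2 + s))
l = 2 (l = -4 + (6*(-2)/(-2 - 2) - 1*(-3)) = -4 + (6*(-2)/(-4) + 3) = -4 + (6*(-2)*(-1/4) + 3) = -4 + (3 + 3) = -4 + 6 = 2)
C(P, S) = 4*P + 4*S (C(P, S) = -8 + 4*((P + S) + 2) = -8 + 4*(2 + P + S) = -8 + (8 + 4*P + 4*S) = 4*P + 4*S)
5*((6/(-4) - 2/(-5)) + C(-3, 4)) = 5*((6/(-4) - 2/(-5)) + (4*(-3) + 4*4)) = 5*((6*(-1/4) - 2*(-1/5)) + (-12 + 16)) = 5*((-3/2 + 2/5) + 4) = 5*(-11/10 + 4) = 5*(29/10) = 29/2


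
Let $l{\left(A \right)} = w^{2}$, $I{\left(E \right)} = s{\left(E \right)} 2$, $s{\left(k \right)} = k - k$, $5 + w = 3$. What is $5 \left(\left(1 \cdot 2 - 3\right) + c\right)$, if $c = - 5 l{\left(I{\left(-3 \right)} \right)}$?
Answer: $-105$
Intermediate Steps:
$w = -2$ ($w = -5 + 3 = -2$)
$s{\left(k \right)} = 0$
$I{\left(E \right)} = 0$ ($I{\left(E \right)} = 0 \cdot 2 = 0$)
$l{\left(A \right)} = 4$ ($l{\left(A \right)} = \left(-2\right)^{2} = 4$)
$c = -20$ ($c = \left(-5\right) 4 = -20$)
$5 \left(\left(1 \cdot 2 - 3\right) + c\right) = 5 \left(\left(1 \cdot 2 - 3\right) - 20\right) = 5 \left(\left(2 - 3\right) - 20\right) = 5 \left(-1 - 20\right) = 5 \left(-21\right) = -105$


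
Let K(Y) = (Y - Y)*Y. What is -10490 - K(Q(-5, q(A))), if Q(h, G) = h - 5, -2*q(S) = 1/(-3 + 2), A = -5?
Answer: -10490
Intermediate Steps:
q(S) = ½ (q(S) = -1/(2*(-3 + 2)) = -½/(-1) = -½*(-1) = ½)
Q(h, G) = -5 + h
K(Y) = 0 (K(Y) = 0*Y = 0)
-10490 - K(Q(-5, q(A))) = -10490 - 1*0 = -10490 + 0 = -10490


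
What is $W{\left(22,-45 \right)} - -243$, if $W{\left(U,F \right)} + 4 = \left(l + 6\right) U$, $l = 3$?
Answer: $437$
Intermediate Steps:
$W{\left(U,F \right)} = -4 + 9 U$ ($W{\left(U,F \right)} = -4 + \left(3 + 6\right) U = -4 + 9 U$)
$W{\left(22,-45 \right)} - -243 = \left(-4 + 9 \cdot 22\right) - -243 = \left(-4 + 198\right) + 243 = 194 + 243 = 437$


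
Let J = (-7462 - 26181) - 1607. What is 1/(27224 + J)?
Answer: -1/8026 ≈ -0.00012460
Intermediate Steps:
J = -35250 (J = -33643 - 1607 = -35250)
1/(27224 + J) = 1/(27224 - 35250) = 1/(-8026) = -1/8026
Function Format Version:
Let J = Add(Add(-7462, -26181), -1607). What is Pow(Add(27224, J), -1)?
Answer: Rational(-1, 8026) ≈ -0.00012460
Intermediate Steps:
J = -35250 (J = Add(-33643, -1607) = -35250)
Pow(Add(27224, J), -1) = Pow(Add(27224, -35250), -1) = Pow(-8026, -1) = Rational(-1, 8026)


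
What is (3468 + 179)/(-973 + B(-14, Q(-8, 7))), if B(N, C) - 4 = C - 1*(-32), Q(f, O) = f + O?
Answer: -521/134 ≈ -3.8881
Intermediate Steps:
Q(f, O) = O + f
B(N, C) = 36 + C (B(N, C) = 4 + (C - 1*(-32)) = 4 + (C + 32) = 4 + (32 + C) = 36 + C)
(3468 + 179)/(-973 + B(-14, Q(-8, 7))) = (3468 + 179)/(-973 + (36 + (7 - 8))) = 3647/(-973 + (36 - 1)) = 3647/(-973 + 35) = 3647/(-938) = 3647*(-1/938) = -521/134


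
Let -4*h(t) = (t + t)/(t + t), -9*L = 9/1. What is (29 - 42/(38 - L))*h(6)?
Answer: -363/52 ≈ -6.9808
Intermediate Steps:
L = -1 (L = -1/1 = -1 ≈ -1.0000)
h(t) = -¼ (h(t) = -(t + t)/(4*(t + t)) = -2*t/(4*(2*t)) = -2*t*1/(2*t)/4 = -¼*1 = -¼)
(29 - 42/(38 - L))*h(6) = (29 - 42/(38 - 1*(-1)))*(-¼) = (29 - 42/(38 + 1))*(-¼) = (29 - 42/39)*(-¼) = (29 - 42*1/39)*(-¼) = (29 - 14/13)*(-¼) = (363/13)*(-¼) = -363/52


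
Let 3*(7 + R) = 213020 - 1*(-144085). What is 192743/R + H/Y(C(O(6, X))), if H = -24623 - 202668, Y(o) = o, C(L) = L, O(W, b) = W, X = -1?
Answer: -4508806115/119028 ≈ -37880.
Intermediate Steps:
R = 119028 (R = -7 + (213020 - 1*(-144085))/3 = -7 + (213020 + 144085)/3 = -7 + (⅓)*357105 = -7 + 119035 = 119028)
H = -227291
192743/R + H/Y(C(O(6, X))) = 192743/119028 - 227291/6 = -4508806115/119028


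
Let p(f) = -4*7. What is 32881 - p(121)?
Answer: 32909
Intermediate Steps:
p(f) = -28
32881 - p(121) = 32881 - 1*(-28) = 32881 + 28 = 32909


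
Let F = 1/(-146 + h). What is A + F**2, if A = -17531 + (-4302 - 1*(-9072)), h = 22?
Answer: -196213135/15376 ≈ -12761.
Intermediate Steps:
F = -1/124 (F = 1/(-146 + 22) = 1/(-124) = -1/124 ≈ -0.0080645)
A = -12761 (A = -17531 + (-4302 + 9072) = -17531 + 4770 = -12761)
A + F**2 = -12761 + (-1/124)**2 = -12761 + 1/15376 = -196213135/15376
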